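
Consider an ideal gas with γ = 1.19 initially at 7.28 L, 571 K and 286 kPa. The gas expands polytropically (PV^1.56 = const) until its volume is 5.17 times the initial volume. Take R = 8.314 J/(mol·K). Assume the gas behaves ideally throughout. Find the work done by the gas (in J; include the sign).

2240 J

n = P₁V₁/(RT₁) = 286×7.28/(8.314×571) = 0.439 mol.
Polytropic n=1.56: T₂ = T₁(V₁/V₂)^(n−1) = 571×(0.193)^0.56 = 228 K; P₂ = P₁(V₁/V₂)^n = 22.0 kPa.
W = (P₁V₁−P₂V₂)/(n−1) = (286×7.28−22.0×37.6)/0.56 = 2240 J.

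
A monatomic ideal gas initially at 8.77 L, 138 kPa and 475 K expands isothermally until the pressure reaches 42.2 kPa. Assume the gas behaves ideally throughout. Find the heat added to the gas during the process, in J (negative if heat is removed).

1430 J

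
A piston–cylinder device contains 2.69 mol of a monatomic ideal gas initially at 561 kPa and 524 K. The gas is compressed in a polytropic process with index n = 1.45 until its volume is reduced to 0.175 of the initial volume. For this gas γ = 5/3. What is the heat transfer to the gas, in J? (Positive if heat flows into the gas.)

-10100 J

V₁ = nRT₁/P₁ = 2.69×8.314×524/561 = 20.9 L.
Polytropic n=1.45: T₂ = T₁(V₁/V₂)^(n−1) = 524×(5.71)^0.45 = 1150 K; P₂ = P₁(V₁/V₂)^n = 7020 kPa.
W = (P₁V₁−P₂V₂)/(n−1) = (561×20.9−7020×3.66)/0.45 = -31000 J.
ΔU = nCvΔT = 2.69×12.5×(1150−524) = 20900 J.
Q = ΔU + W = -10100 J.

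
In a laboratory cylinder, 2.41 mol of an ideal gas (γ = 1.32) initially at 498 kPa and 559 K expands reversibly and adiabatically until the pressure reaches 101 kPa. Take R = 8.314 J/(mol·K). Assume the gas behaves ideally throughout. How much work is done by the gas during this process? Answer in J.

11200 J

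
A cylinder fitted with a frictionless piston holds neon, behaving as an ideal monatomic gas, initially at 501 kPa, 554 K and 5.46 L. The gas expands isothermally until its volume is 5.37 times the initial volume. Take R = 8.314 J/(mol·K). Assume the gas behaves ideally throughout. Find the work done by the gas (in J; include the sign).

n = P₁V₁/(RT₁) = 501×5.46/(8.314×554) = 0.594 mol.
Isothermal: T stays 554 K; PV = const ⇒ V₂ = 29.3 L, P₂ = 93.3 kPa.
W = nRT ln(V₂/V₁) = 0.594×8.314×554×ln(5.37) = 4600 J.

4600 J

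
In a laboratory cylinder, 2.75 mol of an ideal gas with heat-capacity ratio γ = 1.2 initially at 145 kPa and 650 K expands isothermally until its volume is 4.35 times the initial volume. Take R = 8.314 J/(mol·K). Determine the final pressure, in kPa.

33.3 kPa

V₁ = nRT₁/P₁ = 2.75×8.314×650/145 = 102 L.
Isothermal: T stays 650 K; PV = const ⇒ V₂ = 446 L, P₂ = 33.3 kPa.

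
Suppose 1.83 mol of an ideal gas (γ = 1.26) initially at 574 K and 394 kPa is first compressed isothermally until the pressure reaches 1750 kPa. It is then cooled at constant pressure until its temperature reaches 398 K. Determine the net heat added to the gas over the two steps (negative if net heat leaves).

V₁ = nRT₁/P₁ = 1.83×8.314×574/394 = 22.2 L.
Step 1 — Isothermal: T stays 574 K; PV = const ⇒ V₂ = 4.99 L, P₂ = 1750 kPa.
ΔU = 0 (ideal gas, T constant).
W = nRT ln(V₂/V₁) = 1.83×8.314×574×ln(0.225) = -13000 J.
Q = ΔU + W = -13000 J.
State after step 1: P = 1750 kPa, V = 4.99 L, T = 574 K.
Step 2 — Isobaric: P stays 1750 kPa; V/T = const ⇒ T₂ = 398 K, V₂ = 3.46 L.
W = PΔV = 1750×(3.46−4.99) kPa·L = -2680 J.
ΔU = nCvΔT = 1.83×32.0×(398−574) = -10300 J.
Q = ΔU + W = nCpΔT = -13000 J.
Net over both steps: W = -15700 J, Q = -26000 J, ΔU = -10300 J.

-26000 J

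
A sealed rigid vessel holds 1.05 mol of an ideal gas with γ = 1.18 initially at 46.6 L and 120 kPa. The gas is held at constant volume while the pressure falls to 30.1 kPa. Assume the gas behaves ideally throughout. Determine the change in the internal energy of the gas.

-23300 J

T₁ = P₁V₁/(nR) = 120×46.6/(1.05×8.314) = 641 K.
Isochoric: V stays 46.6 L; P/T = const ⇒ T₂ = 161 K, P₂ = 30.1 kPa.
For an ideal gas ΔU = nCvΔT with Cv = R/(γ−1) = 46.2 J/(mol·K).
ΔU = 1.05×46.2×(161−641) = -23300 J.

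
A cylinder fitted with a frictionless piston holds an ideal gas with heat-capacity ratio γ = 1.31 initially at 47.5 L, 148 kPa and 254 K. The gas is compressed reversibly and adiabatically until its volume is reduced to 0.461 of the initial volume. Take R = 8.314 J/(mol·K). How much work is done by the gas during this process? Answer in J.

n = P₁V₁/(RT₁) = 148×47.5/(8.314×254) = 3.33 mol.
Adiabatic: TV^(γ−1) = const ⇒ T₂ = 254×(2.17)^0.310 = 323 K; PV^γ = const ⇒ P₂ = 408 kPa.
ΔU = nCvΔT = 3.33×26.8×(323−254) = 6150 J.
Q = 0 for an adiabatic process, so W = −ΔU = -6150 J.

-6150 J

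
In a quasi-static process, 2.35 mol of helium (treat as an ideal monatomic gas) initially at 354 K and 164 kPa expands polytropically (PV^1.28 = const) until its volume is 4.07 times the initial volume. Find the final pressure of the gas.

27.2 kPa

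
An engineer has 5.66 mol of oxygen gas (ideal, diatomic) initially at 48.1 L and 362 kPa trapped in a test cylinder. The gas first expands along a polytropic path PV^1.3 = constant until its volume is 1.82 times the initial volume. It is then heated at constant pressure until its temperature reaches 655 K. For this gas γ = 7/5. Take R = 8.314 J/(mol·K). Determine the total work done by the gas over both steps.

T₁ = P₁V₁/(nR) = 362×48.1/(5.66×8.314) = 370 K.
Step 1 — Polytropic n=1.3: T₂ = T₁(V₁/V₂)^(n−1) = 370×(0.549)^0.30 = 309 K; P₂ = P₁(V₁/V₂)^n = 166 kPa.
W = (P₁V₁−P₂V₂)/(n−1) = (362×48.1−166×87.5)/0.30 = 9540 J.
ΔU = nCvΔT = 5.66×20.8×(309−370) = -7160 J.
Q = ΔU + W = 2390 J.
State after step 1: P = 166 kPa, V = 87.5 L, T = 309 K.
Step 2 — Isobaric: P stays 166 kPa; V/T = const ⇒ T₂ = 655 K, V₂ = 185 L.
W = PΔV = 166×(185−87.5) kPa·L = 16300 J.
ΔU = nCvΔT = 5.66×20.8×(655−309) = 40700 J.
Q = ΔU + W = nCpΔT = 57000 J.
Net over both steps: W = 25800 J, Q = 59300 J, ΔU = 33500 J.

25800 J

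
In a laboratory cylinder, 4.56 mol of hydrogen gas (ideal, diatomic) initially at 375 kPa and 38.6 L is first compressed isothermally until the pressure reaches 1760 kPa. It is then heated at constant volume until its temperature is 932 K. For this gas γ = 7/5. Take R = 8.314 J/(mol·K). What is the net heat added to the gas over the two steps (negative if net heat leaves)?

29800 J

T₁ = P₁V₁/(nR) = 375×38.6/(4.56×8.314) = 382 K.
Step 1 — Isothermal: T stays 382 K; PV = const ⇒ V₂ = 8.22 L, P₂ = 1760 kPa.
ΔU = 0 (ideal gas, T constant).
W = nRT ln(V₂/V₁) = 4.56×8.314×382×ln(0.213) = -22400 J.
Q = ΔU + W = -22400 J.
State after step 1: P = 1760 kPa, V = 8.22 L, T = 382 K.
Step 2 — Isochoric: V stays 8.22 L; P/T = const ⇒ T₂ = 932 K, P₂ = 4300 kPa.
W = 0 (no volume change).
ΔU = nCvΔT = 4.56×20.8×(932−382) = 52100 J.
Q = ΔU = 52100 J.
Net over both steps: W = -22400 J, Q = 29800 J, ΔU = 52100 J.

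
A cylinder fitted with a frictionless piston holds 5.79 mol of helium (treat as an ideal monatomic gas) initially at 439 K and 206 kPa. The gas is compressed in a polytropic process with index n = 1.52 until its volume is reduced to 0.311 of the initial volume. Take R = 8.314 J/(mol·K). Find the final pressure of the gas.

1220 kPa

V₁ = nRT₁/P₁ = 5.79×8.314×439/206 = 103 L.
Polytropic n=1.52: T₂ = T₁(V₁/V₂)^(n−1) = 439×(3.22)^0.52 = 806 K; P₂ = P₁(V₁/V₂)^n = 1220 kPa.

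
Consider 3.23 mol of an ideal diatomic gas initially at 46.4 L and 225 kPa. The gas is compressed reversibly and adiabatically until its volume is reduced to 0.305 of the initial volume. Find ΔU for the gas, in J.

15900 J

T₁ = P₁V₁/(nR) = 225×46.4/(3.23×8.314) = 389 K.
Adiabatic: TV^(γ−1) = const ⇒ T₂ = 389×(3.28)^0.400 = 625 K; PV^γ = const ⇒ P₂ = 1190 kPa.
For an ideal gas ΔU = nCvΔT with Cv = (5/2)R = 20.8 J/(mol·K).
ΔU = 3.23×20.8×(625−389) = 15900 J.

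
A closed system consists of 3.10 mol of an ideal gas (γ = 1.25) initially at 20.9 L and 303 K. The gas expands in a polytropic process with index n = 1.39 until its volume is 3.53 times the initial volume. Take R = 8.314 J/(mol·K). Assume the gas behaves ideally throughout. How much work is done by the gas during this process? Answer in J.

P₁ = nRT₁/V₁ = 3.10×8.314×303/20.9 = 374 kPa.
Polytropic n=1.39: T₂ = T₁(V₁/V₂)^(n−1) = 303×(0.283)^0.39 = 185 K; P₂ = P₁(V₁/V₂)^n = 64.7 kPa.
W = (P₁V₁−P₂V₂)/(n−1) = (374×20.9−64.7×73.8)/0.39 = 7780 J.

7780 J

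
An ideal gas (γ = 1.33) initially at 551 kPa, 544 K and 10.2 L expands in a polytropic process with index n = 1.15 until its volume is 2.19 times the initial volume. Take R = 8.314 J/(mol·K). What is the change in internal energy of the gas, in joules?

n = P₁V₁/(RT₁) = 551×10.2/(8.314×544) = 1.24 mol.
Polytropic n=1.15: T₂ = T₁(V₁/V₂)^(n−1) = 544×(0.457)^0.15 = 484 K; P₂ = P₁(V₁/V₂)^n = 224 kPa.
For an ideal gas ΔU = nCvΔT with Cv = R/(γ−1) = 25.2 J/(mol·K).
ΔU = 1.24×25.2×(484−544) = -1890 J.

-1890 J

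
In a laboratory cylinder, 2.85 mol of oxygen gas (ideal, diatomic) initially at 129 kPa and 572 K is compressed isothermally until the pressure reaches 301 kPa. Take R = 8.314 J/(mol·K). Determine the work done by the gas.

-11500 J

V₁ = nRT₁/P₁ = 2.85×8.314×572/129 = 105 L.
Isothermal: T stays 572 K; PV = const ⇒ V₂ = 45.0 L, P₂ = 301 kPa.
W = nRT ln(V₂/V₁) = 2.85×8.314×572×ln(0.429) = -11500 J.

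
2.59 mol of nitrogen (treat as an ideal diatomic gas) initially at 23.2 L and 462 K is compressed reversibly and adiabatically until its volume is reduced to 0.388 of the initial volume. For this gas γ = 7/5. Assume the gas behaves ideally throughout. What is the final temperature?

P₁ = nRT₁/V₁ = 2.59×8.314×462/23.2 = 429 kPa.
Adiabatic: TV^(γ−1) = const ⇒ T₂ = 462×(2.58)^0.400 = 675 K; PV^γ = const ⇒ P₂ = 1610 kPa.

675 K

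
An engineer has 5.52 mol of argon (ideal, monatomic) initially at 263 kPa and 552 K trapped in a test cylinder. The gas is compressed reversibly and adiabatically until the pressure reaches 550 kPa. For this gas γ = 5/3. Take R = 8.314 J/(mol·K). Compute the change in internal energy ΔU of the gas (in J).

V₁ = nRT₁/P₁ = 5.52×8.314×552/263 = 96.3 L.
Adiabatic: T₂/T₁ = (P₂/P₁)^((γ−1)/γ) ⇒ T₂ = 552×(2.09)^0.400 = 741 K; V₂ = 61.9 L.
For an ideal gas ΔU = nCvΔT with Cv = (3/2)R = 12.5 J/(mol·K).
ΔU = 5.52×12.5×(741−552) = 13000 J.

13000 J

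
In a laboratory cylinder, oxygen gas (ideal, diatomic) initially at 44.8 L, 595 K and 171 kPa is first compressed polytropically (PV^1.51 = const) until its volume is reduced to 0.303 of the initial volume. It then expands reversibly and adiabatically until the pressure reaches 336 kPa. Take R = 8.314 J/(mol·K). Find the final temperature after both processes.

793 K

n = P₁V₁/(RT₁) = 171×44.8/(8.314×595) = 1.55 mol.
Step 1 — Polytropic n=1.51: T₂ = T₁(V₁/V₂)^(n−1) = 595×(3.30)^0.51 = 1090 K; P₂ = P₁(V₁/V₂)^n = 1040 kPa.
W = (P₁V₁−P₂V₂)/(n−1) = (171×44.8−1040×13.6)/0.51 = -12600 J.
ΔU = nCvΔT = 1.55×20.8×(1090−595) = 16100 J.
Q = ΔU + W = 3460 J.
State after step 1: P = 1040 kPa, V = 13.6 L, T = 1090 K.
Step 2 — Adiabatic: T₂/T₁ = (P₂/P₁)^((γ−1)/γ) ⇒ T₂ = 1090×(0.324)^0.286 = 793 K; V₂ = 30.4 L.
ΔU = nCvΔT = 1.55×20.8×(793−1090) = -9700 J.
Q = 0 for an adiabatic process, so W = −ΔU = 9700 J.
Net over both steps: W = -2900 J, Q = 3460 J, ΔU = 6360 J.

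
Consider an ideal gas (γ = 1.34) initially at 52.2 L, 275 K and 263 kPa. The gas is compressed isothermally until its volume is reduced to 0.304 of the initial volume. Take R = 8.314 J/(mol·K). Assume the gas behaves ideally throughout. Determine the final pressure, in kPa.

865 kPa

Isothermal: T stays 275 K; PV = const ⇒ V₂ = 15.9 L, P₂ = 865 kPa.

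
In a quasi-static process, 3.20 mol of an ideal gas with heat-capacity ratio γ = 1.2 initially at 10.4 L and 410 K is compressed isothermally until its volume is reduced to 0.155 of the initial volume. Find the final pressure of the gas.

6770 kPa

P₁ = nRT₁/V₁ = 3.20×8.314×410/10.4 = 1050 kPa.
Isothermal: T stays 410 K; PV = const ⇒ V₂ = 1.61 L, P₂ = 6770 kPa.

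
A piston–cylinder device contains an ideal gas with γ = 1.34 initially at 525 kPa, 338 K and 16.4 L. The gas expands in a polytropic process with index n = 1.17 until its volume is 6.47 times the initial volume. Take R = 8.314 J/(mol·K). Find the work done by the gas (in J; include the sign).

13800 J

n = P₁V₁/(RT₁) = 525×16.4/(8.314×338) = 3.06 mol.
Polytropic n=1.17: T₂ = T₁(V₁/V₂)^(n−1) = 338×(0.155)^0.17 = 246 K; P₂ = P₁(V₁/V₂)^n = 59.1 kPa.
W = (P₁V₁−P₂V₂)/(n−1) = (525×16.4−59.1×106)/0.17 = 13800 J.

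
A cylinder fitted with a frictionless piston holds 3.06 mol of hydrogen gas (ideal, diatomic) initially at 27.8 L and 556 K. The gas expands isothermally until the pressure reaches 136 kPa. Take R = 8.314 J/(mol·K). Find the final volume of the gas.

P₁ = nRT₁/V₁ = 3.06×8.314×556/27.8 = 509 kPa.
Isothermal: T stays 556 K; PV = const ⇒ V₂ = 104 L, P₂ = 136 kPa.

104 L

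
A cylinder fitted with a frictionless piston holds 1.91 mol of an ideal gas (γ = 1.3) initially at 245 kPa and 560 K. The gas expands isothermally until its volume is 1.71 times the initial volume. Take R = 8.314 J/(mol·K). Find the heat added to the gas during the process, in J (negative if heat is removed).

4770 J

V₁ = nRT₁/P₁ = 1.91×8.314×560/245 = 36.3 L.
Isothermal: T stays 560 K; PV = const ⇒ V₂ = 62.1 L, P₂ = 143 kPa.
ΔU = 0 (ideal gas, T constant).
W = nRT ln(V₂/V₁) = 1.91×8.314×560×ln(1.71) = 4770 J.
Q = ΔU + W = 4770 J.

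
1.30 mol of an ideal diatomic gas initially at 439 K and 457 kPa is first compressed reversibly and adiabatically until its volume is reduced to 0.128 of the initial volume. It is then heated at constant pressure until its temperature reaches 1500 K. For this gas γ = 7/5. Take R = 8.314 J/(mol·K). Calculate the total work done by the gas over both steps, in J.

-9720 J

V₁ = nRT₁/P₁ = 1.30×8.314×439/457 = 10.4 L.
Step 1 — Adiabatic: TV^(γ−1) = const ⇒ T₂ = 439×(7.81)^0.400 = 999 K; PV^γ = const ⇒ P₂ = 8120 kPa.
ΔU = nCvΔT = 1.30×20.8×(999−439) = 15100 J.
Q = 0 for an adiabatic process, so W = −ΔU = -15100 J.
State after step 1: P = 8120 kPa, V = 1.33 L, T = 999 K.
Step 2 — Isobaric: P stays 8120 kPa; V/T = const ⇒ T₂ = 1500 K, V₂ = 2.00 L.
W = PΔV = 8120×(2.00−1.33) kPa·L = 5410 J.
ΔU = nCvΔT = 1.30×20.8×(1500−999) = 13500 J.
Q = ΔU + W = nCpΔT = 19000 J.
Net over both steps: W = -9720 J, Q = 19000 J, ΔU = 28700 J.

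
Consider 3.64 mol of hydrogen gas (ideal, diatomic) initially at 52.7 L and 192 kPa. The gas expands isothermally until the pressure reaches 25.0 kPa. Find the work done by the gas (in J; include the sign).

20600 J

T₁ = P₁V₁/(nR) = 192×52.7/(3.64×8.314) = 334 K.
Isothermal: T stays 334 K; PV = const ⇒ V₂ = 405 L, P₂ = 25.0 kPa.
W = nRT ln(V₂/V₁) = 3.64×8.314×334×ln(7.68) = 20600 J.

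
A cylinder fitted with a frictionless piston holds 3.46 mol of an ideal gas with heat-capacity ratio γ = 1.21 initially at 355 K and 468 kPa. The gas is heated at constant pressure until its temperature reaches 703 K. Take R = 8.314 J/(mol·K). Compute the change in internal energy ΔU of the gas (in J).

V₁ = nRT₁/P₁ = 3.46×8.314×355/468 = 21.8 L.
Isobaric: P stays 468 kPa; V/T = const ⇒ T₂ = 703 K, V₂ = 43.2 L.
For an ideal gas ΔU = nCvΔT with Cv = R/(γ−1) = 39.6 J/(mol·K).
ΔU = 3.46×39.6×(703−355) = 47700 J.

47700 J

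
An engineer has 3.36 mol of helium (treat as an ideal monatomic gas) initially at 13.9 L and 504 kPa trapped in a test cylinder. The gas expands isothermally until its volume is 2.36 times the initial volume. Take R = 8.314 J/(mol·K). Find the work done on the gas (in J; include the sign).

-6020 J

T₁ = P₁V₁/(nR) = 504×13.9/(3.36×8.314) = 251 K.
Isothermal: T stays 251 K; PV = const ⇒ V₂ = 32.8 L, P₂ = 214 kPa.
W = nRT ln(V₂/V₁) = 3.36×8.314×251×ln(2.36) = 6020 J.
Work done on the gas = −W_by = -6020 J.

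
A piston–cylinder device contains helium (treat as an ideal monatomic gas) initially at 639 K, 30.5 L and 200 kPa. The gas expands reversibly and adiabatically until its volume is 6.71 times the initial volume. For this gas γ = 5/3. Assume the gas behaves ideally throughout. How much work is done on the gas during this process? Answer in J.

-6580 J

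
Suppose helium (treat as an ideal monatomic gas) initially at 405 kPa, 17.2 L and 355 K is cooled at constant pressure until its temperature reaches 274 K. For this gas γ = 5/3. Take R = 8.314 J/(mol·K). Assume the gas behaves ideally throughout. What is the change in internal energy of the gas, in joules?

n = P₁V₁/(RT₁) = 405×17.2/(8.314×355) = 2.36 mol.
Isobaric: P stays 405 kPa; V/T = const ⇒ T₂ = 274 K, V₂ = 13.3 L.
For an ideal gas ΔU = nCvΔT with Cv = (3/2)R = 12.5 J/(mol·K).
ΔU = 2.36×12.5×(274−355) = -2380 J.

-2380 J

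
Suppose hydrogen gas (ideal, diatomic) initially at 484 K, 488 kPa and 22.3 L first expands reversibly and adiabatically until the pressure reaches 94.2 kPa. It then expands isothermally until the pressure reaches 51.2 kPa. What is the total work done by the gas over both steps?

14300 J

n = P₁V₁/(RT₁) = 488×22.3/(8.314×484) = 2.70 mol.
Step 1 — Adiabatic: T₂/T₁ = (P₂/P₁)^((γ−1)/γ) ⇒ T₂ = 484×(0.193)^0.286 = 303 K; V₂ = 72.2 L.
ΔU = nCvΔT = 2.70×20.8×(303−484) = -10200 J.
Q = 0 for an adiabatic process, so W = −ΔU = 10200 J.
State after step 1: P = 94.2 kPa, V = 72.2 L, T = 303 K.
Step 2 — Isothermal: T stays 303 K; PV = const ⇒ V₂ = 133 L, P₂ = 51.2 kPa.
ΔU = 0 (ideal gas, T constant).
W = nRT ln(V₂/V₁) = 2.70×8.314×303×ln(1.84) = 4150 J.
Q = ΔU + W = 4150 J.
Net over both steps: W = 14300 J, Q = 4150 J, ΔU = -10200 J.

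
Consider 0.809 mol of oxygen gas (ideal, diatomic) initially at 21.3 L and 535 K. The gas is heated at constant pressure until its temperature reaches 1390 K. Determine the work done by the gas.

5750 J

P₁ = nRT₁/V₁ = 0.809×8.314×535/21.3 = 169 kPa.
Isobaric: P stays 169 kPa; V/T = const ⇒ T₂ = 1390 K, V₂ = 55.3 L.
W = PΔV = 169×(55.3−21.3) kPa·L = 5750 J.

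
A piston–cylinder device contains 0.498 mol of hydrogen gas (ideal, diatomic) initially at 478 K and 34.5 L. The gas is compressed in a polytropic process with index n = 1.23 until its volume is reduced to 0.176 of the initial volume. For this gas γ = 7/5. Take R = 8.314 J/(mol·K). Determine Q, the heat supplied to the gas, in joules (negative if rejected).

-1800 J

P₁ = nRT₁/V₁ = 0.498×8.314×478/34.5 = 57.4 kPa.
Polytropic n=1.23: T₂ = T₁(V₁/V₂)^(n−1) = 478×(5.68)^0.23 = 713 K; P₂ = P₁(V₁/V₂)^n = 486 kPa.
W = (P₁V₁−P₂V₂)/(n−1) = (57.4×34.5−486×6.07)/0.23 = -4230 J.
ΔU = nCvΔT = 0.498×20.8×(713−478) = 2430 J.
Q = ΔU + W = -1800 J.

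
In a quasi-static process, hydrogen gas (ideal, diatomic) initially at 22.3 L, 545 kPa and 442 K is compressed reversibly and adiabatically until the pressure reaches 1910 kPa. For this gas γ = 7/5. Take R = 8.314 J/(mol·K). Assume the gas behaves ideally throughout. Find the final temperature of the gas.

632 K

Adiabatic: T₂/T₁ = (P₂/P₁)^((γ−1)/γ) ⇒ T₂ = 442×(3.50)^0.286 = 632 K; V₂ = 9.10 L.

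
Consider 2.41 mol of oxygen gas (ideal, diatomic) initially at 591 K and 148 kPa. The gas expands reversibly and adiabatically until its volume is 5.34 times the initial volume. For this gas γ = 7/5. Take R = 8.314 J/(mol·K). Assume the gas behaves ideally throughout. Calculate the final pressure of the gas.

14.2 kPa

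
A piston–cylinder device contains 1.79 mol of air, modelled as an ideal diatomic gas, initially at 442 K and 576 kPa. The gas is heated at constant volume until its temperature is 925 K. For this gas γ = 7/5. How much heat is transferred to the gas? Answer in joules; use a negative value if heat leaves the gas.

18000 J

V₁ = nRT₁/P₁ = 1.79×8.314×442/576 = 11.4 L.
Isochoric: V stays 11.4 L; P/T = const ⇒ T₂ = 925 K, P₂ = 1210 kPa.
W = 0 (no volume change).
ΔU = nCvΔT = 1.79×20.8×(925−442) = 18000 J.
Q = ΔU = 18000 J.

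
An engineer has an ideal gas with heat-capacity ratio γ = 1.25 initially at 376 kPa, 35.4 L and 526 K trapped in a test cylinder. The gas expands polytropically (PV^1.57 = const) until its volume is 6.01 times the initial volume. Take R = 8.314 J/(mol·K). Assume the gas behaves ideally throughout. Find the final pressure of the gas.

Polytropic n=1.57: T₂ = T₁(V₁/V₂)^(n−1) = 526×(0.166)^0.57 = 189 K; P₂ = P₁(V₁/V₂)^n = 22.5 kPa.

22.5 kPa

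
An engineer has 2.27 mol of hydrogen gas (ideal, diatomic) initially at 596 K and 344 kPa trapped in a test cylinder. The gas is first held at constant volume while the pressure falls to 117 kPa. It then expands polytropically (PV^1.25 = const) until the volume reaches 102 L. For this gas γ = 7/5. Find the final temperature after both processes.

V₁ = nRT₁/P₁ = 2.27×8.314×596/344 = 32.7 L.
Step 1 — Isochoric: V stays 32.7 L; P/T = const ⇒ T₂ = 203 K, P₂ = 117 kPa.
W = 0 (no volume change).
ΔU = nCvΔT = 2.27×20.8×(203−596) = -18600 J.
Q = ΔU = -18600 J.
State after step 1: P = 117 kPa, V = 32.7 L, T = 203 K.
Step 2 — Polytropic n=1.25: T₂ = T₁(V₁/V₂)^(n−1) = 203×(0.321)^0.25 = 153 K; P₂ = P₁(V₁/V₂)^n = 28.2 kPa.
W = (P₁V₁−P₂V₂)/(n−1) = (117×32.7−28.2×102)/0.25 = 3790 J.
ΔU = nCvΔT = 2.27×20.8×(153−203) = -2370 J.
Q = ΔU + W = 1420 J.
Net over both steps: W = 3790 J, Q = -17100 J, ΔU = -20900 J.

153 K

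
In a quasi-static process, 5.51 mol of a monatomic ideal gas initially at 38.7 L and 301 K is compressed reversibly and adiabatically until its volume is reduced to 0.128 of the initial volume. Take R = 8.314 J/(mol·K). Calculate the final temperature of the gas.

1190 K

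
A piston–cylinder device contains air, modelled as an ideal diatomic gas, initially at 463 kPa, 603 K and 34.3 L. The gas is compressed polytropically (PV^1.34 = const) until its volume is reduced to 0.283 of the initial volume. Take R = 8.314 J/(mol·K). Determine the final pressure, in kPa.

2510 kPa

Polytropic n=1.34: T₂ = T₁(V₁/V₂)^(n−1) = 603×(3.53)^0.34 = 926 K; P₂ = P₁(V₁/V₂)^n = 2510 kPa.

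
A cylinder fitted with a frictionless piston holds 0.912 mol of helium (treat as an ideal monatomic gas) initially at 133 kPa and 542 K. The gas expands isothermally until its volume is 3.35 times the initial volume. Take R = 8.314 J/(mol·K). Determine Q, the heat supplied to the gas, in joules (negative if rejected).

4970 J

V₁ = nRT₁/P₁ = 0.912×8.314×542/133 = 30.9 L.
Isothermal: T stays 542 K; PV = const ⇒ V₂ = 104 L, P₂ = 39.7 kPa.
ΔU = 0 (ideal gas, T constant).
W = nRT ln(V₂/V₁) = 0.912×8.314×542×ln(3.35) = 4970 J.
Q = ΔU + W = 4970 J.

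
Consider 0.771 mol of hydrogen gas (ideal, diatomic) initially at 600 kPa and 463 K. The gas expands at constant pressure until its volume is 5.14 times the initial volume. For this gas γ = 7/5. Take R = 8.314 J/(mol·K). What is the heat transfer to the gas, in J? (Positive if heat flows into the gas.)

43000 J

V₁ = nRT₁/P₁ = 0.771×8.314×463/600 = 4.95 L.
Isobaric: P stays 600 kPa; V/T = const ⇒ T₂ = 2380 K, V₂ = 25.4 L.
W = PΔV = 600×(25.4−4.95) kPa·L = 12300 J.
ΔU = nCvΔT = 0.771×20.8×(2380−463) = 30700 J.
Q = ΔU + W = nCpΔT = 43000 J.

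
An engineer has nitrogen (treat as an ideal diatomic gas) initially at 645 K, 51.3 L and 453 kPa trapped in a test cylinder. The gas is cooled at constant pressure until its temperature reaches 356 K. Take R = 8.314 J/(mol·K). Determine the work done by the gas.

n = P₁V₁/(RT₁) = 453×51.3/(8.314×645) = 4.33 mol.
Isobaric: P stays 453 kPa; V/T = const ⇒ T₂ = 356 K, V₂ = 28.3 L.
W = PΔV = 453×(28.3−51.3) kPa·L = -10400 J.

-10400 J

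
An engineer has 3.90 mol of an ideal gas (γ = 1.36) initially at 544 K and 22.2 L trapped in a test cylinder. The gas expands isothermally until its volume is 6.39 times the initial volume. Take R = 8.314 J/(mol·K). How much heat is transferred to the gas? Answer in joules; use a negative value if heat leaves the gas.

P₁ = nRT₁/V₁ = 3.90×8.314×544/22.2 = 795 kPa.
Isothermal: T stays 544 K; PV = const ⇒ V₂ = 142 L, P₂ = 124 kPa.
ΔU = 0 (ideal gas, T constant).
W = nRT ln(V₂/V₁) = 3.90×8.314×544×ln(6.39) = 32700 J.
Q = ΔU + W = 32700 J.

32700 J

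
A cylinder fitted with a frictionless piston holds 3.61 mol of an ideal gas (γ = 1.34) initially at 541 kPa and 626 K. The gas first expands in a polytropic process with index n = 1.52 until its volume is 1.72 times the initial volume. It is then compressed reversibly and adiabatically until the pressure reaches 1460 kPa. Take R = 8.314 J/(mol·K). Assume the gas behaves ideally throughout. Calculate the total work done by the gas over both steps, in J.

V₁ = nRT₁/P₁ = 3.61×8.314×626/541 = 34.7 L.
Step 1 — Polytropic n=1.52: T₂ = T₁(V₁/V₂)^(n−1) = 626×(0.581)^0.52 = 472 K; P₂ = P₁(V₁/V₂)^n = 237 kPa.
W = (P₁V₁−P₂V₂)/(n−1) = (541×34.7−237×59.7)/0.52 = 8880 J.
ΔU = nCvΔT = 3.61×24.5×(472−626) = -13600 J.
Q = ΔU + W = -4700 J.
State after step 1: P = 237 kPa, V = 59.7 L, T = 472 K.
Step 2 — Adiabatic: T₂/T₁ = (P₂/P₁)^((γ−1)/γ) ⇒ T₂ = 472×(6.15)^0.254 = 749 K; V₂ = 15.4 L.
ΔU = nCvΔT = 3.61×24.5×(749−472) = 24400 J.
Q = 0 for an adiabatic process, so W = −ΔU = -24400 J.
Net over both steps: W = -15500 J, Q = -4700 J, ΔU = 10800 J.

-15500 J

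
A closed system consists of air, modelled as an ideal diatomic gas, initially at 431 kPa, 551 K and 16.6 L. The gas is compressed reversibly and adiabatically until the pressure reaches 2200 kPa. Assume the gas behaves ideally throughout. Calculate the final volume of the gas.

Adiabatic: T₂/T₁ = (P₂/P₁)^((γ−1)/γ) ⇒ T₂ = 551×(5.10)^0.286 = 878 K; V₂ = 5.18 L.

5.18 L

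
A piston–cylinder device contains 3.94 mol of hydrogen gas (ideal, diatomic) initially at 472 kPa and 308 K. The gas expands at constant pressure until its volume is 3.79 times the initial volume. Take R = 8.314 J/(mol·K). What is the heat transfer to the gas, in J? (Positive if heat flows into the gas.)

V₁ = nRT₁/P₁ = 3.94×8.314×308/472 = 21.4 L.
Isobaric: P stays 472 kPa; V/T = const ⇒ T₂ = 1170 K, V₂ = 81.0 L.
W = PΔV = 472×(81.0−21.4) kPa·L = 28100 J.
ΔU = nCvΔT = 3.94×20.8×(1170−308) = 70400 J.
Q = ΔU + W = nCpΔT = 98500 J.

98500 J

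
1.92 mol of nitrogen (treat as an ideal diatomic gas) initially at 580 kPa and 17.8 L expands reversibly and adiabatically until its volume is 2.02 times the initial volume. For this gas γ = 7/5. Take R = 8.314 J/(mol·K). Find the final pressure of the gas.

217 kPa

T₁ = P₁V₁/(nR) = 580×17.8/(1.92×8.314) = 647 K.
Adiabatic: TV^(γ−1) = const ⇒ T₂ = 647×(0.495)^0.400 = 488 K; PV^γ = const ⇒ P₂ = 217 kPa.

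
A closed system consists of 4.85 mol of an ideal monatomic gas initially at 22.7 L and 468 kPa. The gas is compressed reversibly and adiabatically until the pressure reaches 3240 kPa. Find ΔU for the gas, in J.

18600 J

T₁ = P₁V₁/(nR) = 468×22.7/(4.85×8.314) = 263 K.
Adiabatic: T₂/T₁ = (P₂/P₁)^((γ−1)/γ) ⇒ T₂ = 263×(6.92)^0.400 = 571 K; V₂ = 7.11 L.
For an ideal gas ΔU = nCvΔT with Cv = (3/2)R = 12.5 J/(mol·K).
ΔU = 4.85×12.5×(571−263) = 18600 J.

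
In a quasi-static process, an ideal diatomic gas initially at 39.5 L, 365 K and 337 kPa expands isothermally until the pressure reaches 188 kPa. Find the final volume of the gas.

70.8 L

Isothermal: T stays 365 K; PV = const ⇒ V₂ = 70.8 L, P₂ = 188 kPa.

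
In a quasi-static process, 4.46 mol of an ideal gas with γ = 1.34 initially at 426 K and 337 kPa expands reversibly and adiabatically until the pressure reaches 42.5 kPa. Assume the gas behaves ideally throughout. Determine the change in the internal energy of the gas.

-19000 J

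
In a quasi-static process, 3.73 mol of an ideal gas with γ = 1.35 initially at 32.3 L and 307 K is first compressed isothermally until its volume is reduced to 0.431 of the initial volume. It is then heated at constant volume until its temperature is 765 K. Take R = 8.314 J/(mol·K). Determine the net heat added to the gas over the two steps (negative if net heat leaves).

P₁ = nRT₁/V₁ = 3.73×8.314×307/32.3 = 295 kPa.
Step 1 — Isothermal: T stays 307 K; PV = const ⇒ V₂ = 13.9 L, P₂ = 684 kPa.
ΔU = 0 (ideal gas, T constant).
W = nRT ln(V₂/V₁) = 3.73×8.314×307×ln(0.431) = -8010 J.
Q = ΔU + W = -8010 J.
State after step 1: P = 684 kPa, V = 13.9 L, T = 307 K.
Step 2 — Isochoric: V stays 13.9 L; P/T = const ⇒ T₂ = 765 K, P₂ = 1700 kPa.
W = 0 (no volume change).
ΔU = nCvΔT = 3.73×23.8×(765−307) = 40600 J.
Q = ΔU = 40600 J.
Net over both steps: W = -8010 J, Q = 32600 J, ΔU = 40600 J.

32600 J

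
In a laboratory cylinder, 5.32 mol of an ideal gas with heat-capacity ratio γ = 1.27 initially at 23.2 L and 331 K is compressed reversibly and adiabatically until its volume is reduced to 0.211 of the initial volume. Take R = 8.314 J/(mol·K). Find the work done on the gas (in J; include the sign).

28300 J

P₁ = nRT₁/V₁ = 5.32×8.314×331/23.2 = 631 kPa.
Adiabatic: TV^(γ−1) = const ⇒ T₂ = 331×(4.74)^0.270 = 504 K; PV^γ = const ⇒ P₂ = 4550 kPa.
ΔU = nCvΔT = 5.32×30.8×(504−331) = 28300 J.
Q = 0 for an adiabatic process, so W = −ΔU = -28300 J.
Work done on the gas = −W_by = 28300 J.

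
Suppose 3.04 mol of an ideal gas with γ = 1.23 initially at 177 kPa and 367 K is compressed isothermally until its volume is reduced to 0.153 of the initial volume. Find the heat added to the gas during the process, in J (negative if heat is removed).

V₁ = nRT₁/P₁ = 3.04×8.314×367/177 = 52.4 L.
Isothermal: T stays 367 K; PV = const ⇒ V₂ = 8.02 L, P₂ = 1160 kPa.
ΔU = 0 (ideal gas, T constant).
W = nRT ln(V₂/V₁) = 3.04×8.314×367×ln(0.153) = -17400 J.
Q = ΔU + W = -17400 J.

-17400 J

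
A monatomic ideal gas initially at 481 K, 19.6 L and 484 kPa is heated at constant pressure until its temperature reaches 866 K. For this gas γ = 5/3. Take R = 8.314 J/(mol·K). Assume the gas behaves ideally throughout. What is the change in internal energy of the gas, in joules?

n = P₁V₁/(RT₁) = 484×19.6/(8.314×481) = 2.37 mol.
Isobaric: P stays 484 kPa; V/T = const ⇒ T₂ = 866 K, V₂ = 35.3 L.
For an ideal gas ΔU = nCvΔT with Cv = (3/2)R = 12.5 J/(mol·K).
ΔU = 2.37×12.5×(866−481) = 11400 J.

11400 J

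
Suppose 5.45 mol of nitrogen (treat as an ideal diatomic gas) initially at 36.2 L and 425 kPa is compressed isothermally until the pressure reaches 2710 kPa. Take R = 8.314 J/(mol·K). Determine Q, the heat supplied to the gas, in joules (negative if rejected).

-28500 J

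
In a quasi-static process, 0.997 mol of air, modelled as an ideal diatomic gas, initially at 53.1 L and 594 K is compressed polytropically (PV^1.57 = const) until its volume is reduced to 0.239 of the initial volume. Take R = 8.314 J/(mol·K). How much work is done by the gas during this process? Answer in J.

-10900 J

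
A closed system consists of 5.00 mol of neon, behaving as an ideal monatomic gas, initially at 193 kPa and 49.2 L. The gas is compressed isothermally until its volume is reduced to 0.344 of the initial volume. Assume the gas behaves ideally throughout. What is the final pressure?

561 kPa

T₁ = P₁V₁/(nR) = 193×49.2/(5.00×8.314) = 228 K.
Isothermal: T stays 228 K; PV = const ⇒ V₂ = 16.9 L, P₂ = 561 kPa.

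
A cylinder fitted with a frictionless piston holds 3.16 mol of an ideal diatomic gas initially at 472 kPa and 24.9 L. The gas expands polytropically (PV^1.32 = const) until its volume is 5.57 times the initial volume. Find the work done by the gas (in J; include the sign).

15500 J

T₁ = P₁V₁/(nR) = 472×24.9/(3.16×8.314) = 447 K.
Polytropic n=1.32: T₂ = T₁(V₁/V₂)^(n−1) = 447×(0.180)^0.32 = 258 K; P₂ = P₁(V₁/V₂)^n = 48.9 kPa.
W = (P₁V₁−P₂V₂)/(n−1) = (472×24.9−48.9×139)/0.32 = 15500 J.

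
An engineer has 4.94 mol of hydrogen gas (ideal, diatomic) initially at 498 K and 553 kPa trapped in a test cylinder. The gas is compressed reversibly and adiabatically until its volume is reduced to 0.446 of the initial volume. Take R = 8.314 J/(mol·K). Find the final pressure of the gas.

1710 kPa

V₁ = nRT₁/P₁ = 4.94×8.314×498/553 = 37.0 L.
Adiabatic: TV^(γ−1) = const ⇒ T₂ = 498×(2.24)^0.400 = 688 K; PV^γ = const ⇒ P₂ = 1710 kPa.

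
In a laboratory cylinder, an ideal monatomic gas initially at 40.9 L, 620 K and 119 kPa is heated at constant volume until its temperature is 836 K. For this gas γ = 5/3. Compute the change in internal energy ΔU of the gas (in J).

n = P₁V₁/(RT₁) = 119×40.9/(8.314×620) = 0.944 mol.
Isochoric: V stays 40.9 L; P/T = const ⇒ T₂ = 836 K, P₂ = 160 kPa.
For an ideal gas ΔU = nCvΔT with Cv = (3/2)R = 12.5 J/(mol·K).
ΔU = 0.944×12.5×(836−620) = 2540 J.

2540 J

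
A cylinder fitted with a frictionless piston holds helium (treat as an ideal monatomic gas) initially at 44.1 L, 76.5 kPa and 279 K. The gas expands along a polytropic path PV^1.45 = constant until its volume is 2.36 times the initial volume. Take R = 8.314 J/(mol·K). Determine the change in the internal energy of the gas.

-1620 J

n = P₁V₁/(RT₁) = 76.5×44.1/(8.314×279) = 1.45 mol.
Polytropic n=1.45: T₂ = T₁(V₁/V₂)^(n−1) = 279×(0.424)^0.45 = 190 K; P₂ = P₁(V₁/V₂)^n = 22.0 kPa.
For an ideal gas ΔU = nCvΔT with Cv = (3/2)R = 12.5 J/(mol·K).
ΔU = 1.45×12.5×(190−279) = -1620 J.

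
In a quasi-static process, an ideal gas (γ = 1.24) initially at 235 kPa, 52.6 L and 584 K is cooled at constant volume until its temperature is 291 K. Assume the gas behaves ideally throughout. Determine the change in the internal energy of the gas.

-25800 J

n = P₁V₁/(RT₁) = 235×52.6/(8.314×584) = 2.55 mol.
Isochoric: V stays 52.6 L; P/T = const ⇒ T₂ = 291 K, P₂ = 117 kPa.
For an ideal gas ΔU = nCvΔT with Cv = R/(γ−1) = 34.6 J/(mol·K).
ΔU = 2.55×34.6×(291−584) = -25800 J.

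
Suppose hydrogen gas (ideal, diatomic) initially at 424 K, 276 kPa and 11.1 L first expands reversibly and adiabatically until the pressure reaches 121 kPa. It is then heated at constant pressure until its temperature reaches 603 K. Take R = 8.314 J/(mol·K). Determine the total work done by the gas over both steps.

3540 J

n = P₁V₁/(RT₁) = 276×11.1/(8.314×424) = 0.869 mol.
Step 1 — Adiabatic: T₂/T₁ = (P₂/P₁)^((γ−1)/γ) ⇒ T₂ = 424×(0.438)^0.286 = 335 K; V₂ = 20.0 L.
ΔU = nCvΔT = 0.869×20.8×(335−424) = -1610 J.
Q = 0 for an adiabatic process, so W = −ΔU = 1610 J.
State after step 1: P = 121 kPa, V = 20.0 L, T = 335 K.
Step 2 — Isobaric: P stays 121 kPa; V/T = const ⇒ T₂ = 603 K, V₂ = 36.0 L.
W = PΔV = 121×(36.0−20.0) kPa·L = 1940 J.
ΔU = nCvΔT = 0.869×20.8×(603−335) = 4840 J.
Q = ΔU + W = nCpΔT = 6780 J.
Net over both steps: W = 3540 J, Q = 6780 J, ΔU = 3230 J.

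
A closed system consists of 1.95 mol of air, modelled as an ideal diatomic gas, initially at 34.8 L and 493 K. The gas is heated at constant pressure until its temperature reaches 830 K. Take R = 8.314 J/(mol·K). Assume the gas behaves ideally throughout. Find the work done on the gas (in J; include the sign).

-5460 J

P₁ = nRT₁/V₁ = 1.95×8.314×493/34.8 = 230 kPa.
Isobaric: P stays 230 kPa; V/T = const ⇒ T₂ = 830 K, V₂ = 58.6 L.
W = PΔV = 230×(58.6−34.8) kPa·L = 5460 J.
Work done on the gas = −W_by = -5460 J.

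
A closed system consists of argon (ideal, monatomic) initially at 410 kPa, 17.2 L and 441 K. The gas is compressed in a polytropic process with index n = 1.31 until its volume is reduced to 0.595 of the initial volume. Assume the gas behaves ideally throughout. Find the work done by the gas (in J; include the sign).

-3970 J

n = P₁V₁/(RT₁) = 410×17.2/(8.314×441) = 1.92 mol.
Polytropic n=1.31: T₂ = T₁(V₁/V₂)^(n−1) = 441×(1.68)^0.31 = 518 K; P₂ = P₁(V₁/V₂)^n = 809 kPa.
W = (P₁V₁−P₂V₂)/(n−1) = (410×17.2−809×10.2)/0.31 = -3970 J.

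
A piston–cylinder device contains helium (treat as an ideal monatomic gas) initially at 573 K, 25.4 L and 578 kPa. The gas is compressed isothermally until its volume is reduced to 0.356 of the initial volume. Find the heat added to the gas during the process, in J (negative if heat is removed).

n = P₁V₁/(RT₁) = 578×25.4/(8.314×573) = 3.08 mol.
Isothermal: T stays 573 K; PV = const ⇒ V₂ = 9.04 L, P₂ = 1620 kPa.
ΔU = 0 (ideal gas, T constant).
W = nRT ln(V₂/V₁) = 3.08×8.314×573×ln(0.356) = -15200 J.
Q = ΔU + W = -15200 J.

-15200 J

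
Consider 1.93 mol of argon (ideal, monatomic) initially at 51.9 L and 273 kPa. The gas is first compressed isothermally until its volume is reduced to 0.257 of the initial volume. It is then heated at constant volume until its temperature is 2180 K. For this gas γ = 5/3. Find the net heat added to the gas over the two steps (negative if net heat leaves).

T₁ = P₁V₁/(nR) = 273×51.9/(1.93×8.314) = 883 K.
Step 1 — Isothermal: T stays 883 K; PV = const ⇒ V₂ = 13.3 L, P₂ = 1060 kPa.
ΔU = 0 (ideal gas, T constant).
W = nRT ln(V₂/V₁) = 1.93×8.314×883×ln(0.257) = -19300 J.
Q = ΔU + W = -19300 J.
State after step 1: P = 1060 kPa, V = 13.3 L, T = 883 K.
Step 2 — Isochoric: V stays 13.3 L; P/T = const ⇒ T₂ = 2180 K, P₂ = 2620 kPa.
W = 0 (no volume change).
ΔU = nCvΔT = 1.93×12.5×(2180−883) = 31200 J.
Q = ΔU = 31200 J.
Net over both steps: W = -19300 J, Q = 12000 J, ΔU = 31200 J.

12000 J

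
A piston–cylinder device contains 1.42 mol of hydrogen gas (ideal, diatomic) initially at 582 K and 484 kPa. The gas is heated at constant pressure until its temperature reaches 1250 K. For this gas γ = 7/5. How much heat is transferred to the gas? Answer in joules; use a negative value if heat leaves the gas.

27600 J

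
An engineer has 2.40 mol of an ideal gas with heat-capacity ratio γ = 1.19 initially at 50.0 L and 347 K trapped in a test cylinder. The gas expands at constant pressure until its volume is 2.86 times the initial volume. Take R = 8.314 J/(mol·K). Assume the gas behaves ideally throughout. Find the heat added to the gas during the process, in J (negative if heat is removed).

P₁ = nRT₁/V₁ = 2.40×8.314×347/50.0 = 138 kPa.
Isobaric: P stays 138 kPa; V/T = const ⇒ T₂ = 992 K, V₂ = 143 L.
W = PΔV = 138×(143−50.0) kPa·L = 12900 J.
ΔU = nCvΔT = 2.40×43.8×(992−347) = 67800 J.
Q = ΔU + W = nCpΔT = 80700 J.

80700 J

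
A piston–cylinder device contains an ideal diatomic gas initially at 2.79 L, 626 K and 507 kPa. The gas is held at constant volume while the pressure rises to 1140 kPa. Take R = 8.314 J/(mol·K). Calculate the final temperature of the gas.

1410 K

Isochoric: V stays 2.79 L; P/T = const ⇒ T₂ = 1410 K, P₂ = 1140 kPa.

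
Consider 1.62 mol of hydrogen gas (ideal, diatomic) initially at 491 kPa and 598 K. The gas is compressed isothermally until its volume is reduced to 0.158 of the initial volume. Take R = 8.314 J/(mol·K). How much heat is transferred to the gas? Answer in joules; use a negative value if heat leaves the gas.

-14900 J

V₁ = nRT₁/P₁ = 1.62×8.314×598/491 = 16.4 L.
Isothermal: T stays 598 K; PV = const ⇒ V₂ = 2.59 L, P₂ = 3110 kPa.
ΔU = 0 (ideal gas, T constant).
W = nRT ln(V₂/V₁) = 1.62×8.314×598×ln(0.158) = -14900 J.
Q = ΔU + W = -14900 J.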